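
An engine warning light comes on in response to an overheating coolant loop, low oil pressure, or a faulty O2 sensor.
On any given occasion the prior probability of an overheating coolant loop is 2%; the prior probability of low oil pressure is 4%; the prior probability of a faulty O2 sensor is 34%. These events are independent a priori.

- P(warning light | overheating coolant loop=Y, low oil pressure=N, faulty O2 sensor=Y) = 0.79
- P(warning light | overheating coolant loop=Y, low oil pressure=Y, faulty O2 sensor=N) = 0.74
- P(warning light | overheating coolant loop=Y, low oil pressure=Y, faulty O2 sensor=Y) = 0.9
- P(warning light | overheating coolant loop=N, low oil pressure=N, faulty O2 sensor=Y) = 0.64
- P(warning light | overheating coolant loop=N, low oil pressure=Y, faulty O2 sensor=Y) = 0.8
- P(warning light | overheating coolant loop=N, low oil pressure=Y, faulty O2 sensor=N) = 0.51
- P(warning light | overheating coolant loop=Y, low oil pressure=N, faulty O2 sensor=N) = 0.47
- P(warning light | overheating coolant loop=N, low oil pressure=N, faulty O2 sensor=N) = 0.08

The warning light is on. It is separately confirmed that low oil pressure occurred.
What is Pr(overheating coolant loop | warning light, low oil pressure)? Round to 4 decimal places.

Sum P(warning light|·) weighted by the priors over the 4 (overheating coolant loop, faulty O2 sensor) configurations:
  P(warning light | low oil pressure) = 0.51*0.98*0.66 + 0.8*0.98*0.34 + 0.74*0.02*0.66 + 0.9*0.02*0.34
        = 0.329868 + 0.266560 + 0.009768 + 0.006120 = 0.612316
Keeping only the overheating coolant loop-present terms gives 0.015888, so
  P(overheating coolant loop | warning light, low oil pressure) = 0.015888 / 0.612316 ≈ 0.0259

Pr(overheating coolant loop | warning light, low oil pressure) ≈ 0.0259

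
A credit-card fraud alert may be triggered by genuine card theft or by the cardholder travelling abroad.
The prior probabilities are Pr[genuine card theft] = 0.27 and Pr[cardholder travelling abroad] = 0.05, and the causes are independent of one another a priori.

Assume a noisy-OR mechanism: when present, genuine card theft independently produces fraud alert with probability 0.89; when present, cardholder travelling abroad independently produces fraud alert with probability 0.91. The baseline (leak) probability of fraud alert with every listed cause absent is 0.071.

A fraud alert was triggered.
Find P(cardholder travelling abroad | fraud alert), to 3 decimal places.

Under noisy-OR, P(fraud alert | causes) = 1 − (1−0.071)·∏(1−qᵢ) over the active causes.
P(fraud alert) = 0.071*0.73*0.95 + 0.91639*0.73*0.05 + 0.89781*0.27*0.95 + 0.990803*0.27*0.05 = 0.049238 + 0.033448 + 0.230288 + 0.013376 = 0.326350
Restricting to configurations with cardholder travelling abroad present: 0.033448 + 0.013376 = 0.046824.
So P(cardholder travelling abroad | fraud alert) = 0.046824/0.326350 ≈ 0.143.

P(cardholder travelling abroad | fraud alert) ≈ 0.143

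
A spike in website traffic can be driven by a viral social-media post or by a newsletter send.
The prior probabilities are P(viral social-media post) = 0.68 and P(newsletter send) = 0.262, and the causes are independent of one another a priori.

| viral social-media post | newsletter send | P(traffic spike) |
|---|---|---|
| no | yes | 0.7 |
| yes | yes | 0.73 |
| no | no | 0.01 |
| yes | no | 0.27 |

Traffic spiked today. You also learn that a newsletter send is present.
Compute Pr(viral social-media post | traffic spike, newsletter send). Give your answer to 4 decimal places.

Numerator (weight on configurations with viral social-media post): 0.73·0.68 = 0.496400
Normalizer over all consistent configurations: 0.7·0.32 + 0.73·0.68 = 0.720400
Posterior = 0.496400 / 0.720400 ≈ 0.6891

Pr(viral social-media post | traffic spike, newsletter send) ≈ 0.6891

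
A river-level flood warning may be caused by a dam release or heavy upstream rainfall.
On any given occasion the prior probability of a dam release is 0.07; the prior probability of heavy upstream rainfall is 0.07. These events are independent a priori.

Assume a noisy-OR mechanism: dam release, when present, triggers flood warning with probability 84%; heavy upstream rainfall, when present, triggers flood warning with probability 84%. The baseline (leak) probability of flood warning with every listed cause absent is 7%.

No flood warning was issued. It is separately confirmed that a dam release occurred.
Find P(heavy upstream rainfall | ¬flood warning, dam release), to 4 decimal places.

P(heavy upstream rainfall | ¬flood warning, dam release) ≈ 0.0119

Under noisy-OR, P(flood warning | causes) = 1 − (1−0.07)·∏(1−qᵢ) over the active causes.
Enumerate both values of heavy upstream rainfall and weight by the priors:
  P(¬flood warning | dam release) = 0.1488×0.93 + 0.023808×0.07
        = 0.138384 + 0.001667 = 0.140051
Configurations with heavy upstream rainfall contribute 0.001667, so
  P(heavy upstream rainfall | ¬flood warning, dam release) = 0.001667 / 0.140051 ≈ 0.0119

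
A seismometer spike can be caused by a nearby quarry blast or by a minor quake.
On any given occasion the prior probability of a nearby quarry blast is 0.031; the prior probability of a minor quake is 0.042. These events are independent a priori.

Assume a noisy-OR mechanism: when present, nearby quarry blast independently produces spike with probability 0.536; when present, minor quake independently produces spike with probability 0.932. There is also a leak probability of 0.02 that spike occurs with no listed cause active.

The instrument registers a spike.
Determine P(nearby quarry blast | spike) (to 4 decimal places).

Under noisy-OR, P(spike | causes) = 1 − (1−0.02)·∏(1−qᵢ) over the active causes.
By total probability over the 4 (nearby quarry blast, minor quake) configurations:
  P(spike) = 0.02*0.969*0.958 + 0.93336*0.969*0.042 + 0.54528*0.031*0.958 + 0.969079*0.031*0.042
        = 0.018566 + 0.037986 + 0.016194 + 0.001262 = 0.074008
Keeping only the nearby quarry blast-present terms gives 0.017456, so
  P(nearby quarry blast | spike) = 0.017456 / 0.074008 ≈ 0.2359

P(nearby quarry blast | spike) ≈ 0.2359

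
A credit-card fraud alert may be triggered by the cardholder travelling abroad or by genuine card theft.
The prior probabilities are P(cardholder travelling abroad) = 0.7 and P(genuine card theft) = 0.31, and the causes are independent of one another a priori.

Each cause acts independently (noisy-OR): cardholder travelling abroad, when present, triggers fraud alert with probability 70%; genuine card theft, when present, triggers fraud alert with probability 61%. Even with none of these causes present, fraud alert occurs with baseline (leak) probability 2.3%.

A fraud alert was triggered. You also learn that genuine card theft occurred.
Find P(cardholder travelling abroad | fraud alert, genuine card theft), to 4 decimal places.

Under noisy-OR, P(fraud alert | causes) = 1 − (1−0.023)·∏(1−qᵢ) over the active causes.
Numerator (weight on configurations with cardholder travelling abroad): 0.885691×0.7 = 0.619984
Denominator P(fraud alert | genuine card theft): 0.61897×0.3 + 0.885691×0.7 = 0.805675
P(cardholder travelling abroad | fraud alert, genuine card theft) = 0.619984/0.805675 ≈ 0.7695

P(cardholder travelling abroad | fraud alert, genuine card theft) ≈ 0.7695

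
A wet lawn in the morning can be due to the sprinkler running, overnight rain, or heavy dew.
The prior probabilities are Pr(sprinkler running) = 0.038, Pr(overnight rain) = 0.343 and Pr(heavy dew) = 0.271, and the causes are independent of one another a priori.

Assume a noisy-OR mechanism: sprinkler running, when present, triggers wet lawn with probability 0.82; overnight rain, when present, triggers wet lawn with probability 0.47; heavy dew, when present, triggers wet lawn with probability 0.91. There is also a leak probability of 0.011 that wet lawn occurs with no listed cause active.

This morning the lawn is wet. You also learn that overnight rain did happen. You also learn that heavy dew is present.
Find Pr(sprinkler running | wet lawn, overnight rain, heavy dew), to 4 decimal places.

Under noisy-OR, P(wet lawn | causes) = 1 − (1−0.011)·∏(1−qᵢ) over the active causes.
Numerator (weight on configurations with sprinkler running): 0.991508·0.038 = 0.037677
The normalizing constant is 0.952825·0.962 + 0.991508·0.038 = 0.954295
Posterior = 0.037677 / 0.954295 ≈ 0.0395

Pr(sprinkler running | wet lawn, overnight rain, heavy dew) ≈ 0.0395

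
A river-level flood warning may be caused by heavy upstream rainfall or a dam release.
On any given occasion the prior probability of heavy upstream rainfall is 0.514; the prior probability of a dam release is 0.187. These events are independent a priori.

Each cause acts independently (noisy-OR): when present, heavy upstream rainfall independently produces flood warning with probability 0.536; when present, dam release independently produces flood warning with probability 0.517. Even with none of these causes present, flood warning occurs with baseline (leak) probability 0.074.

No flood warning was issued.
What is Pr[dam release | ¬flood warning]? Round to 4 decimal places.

Under noisy-OR, P(flood warning | causes) = 1 − (1−0.074)·∏(1−qᵢ) over the active causes.
Numerator (weight on configurations with dam release): 0.040648 + 0.019947 = 0.060595
Normalizer over all consistent configurations: 0.926*0.486*0.813 + 0.447258*0.486*0.187 + 0.429664*0.514*0.813 + 0.207528*0.514*0.187 = 0.606023
P(dam release | ¬flood warning) = 0.060595/0.606023 ≈ 0.1000

Pr[dam release | ¬flood warning] ≈ 0.1000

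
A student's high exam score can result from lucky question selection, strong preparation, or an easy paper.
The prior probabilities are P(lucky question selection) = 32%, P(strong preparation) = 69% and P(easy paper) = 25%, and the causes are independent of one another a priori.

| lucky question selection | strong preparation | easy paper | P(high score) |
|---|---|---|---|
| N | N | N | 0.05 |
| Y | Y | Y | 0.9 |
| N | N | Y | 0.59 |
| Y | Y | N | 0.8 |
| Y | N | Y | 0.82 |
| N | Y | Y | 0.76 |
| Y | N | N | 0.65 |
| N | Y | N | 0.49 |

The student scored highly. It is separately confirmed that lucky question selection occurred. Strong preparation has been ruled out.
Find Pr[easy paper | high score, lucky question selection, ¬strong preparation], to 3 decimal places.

For the numerator, keep only easy paper=true terms: 0.82*0.25 = 0.205000
Normalizer over all consistent configurations: 0.65*0.75 + 0.82*0.25 = 0.692500
P(easy paper | high score, lucky question selection, ¬strong preparation) = 0.205000/0.692500 ≈ 0.296

Pr[easy paper | high score, lucky question selection, ¬strong preparation] ≈ 0.296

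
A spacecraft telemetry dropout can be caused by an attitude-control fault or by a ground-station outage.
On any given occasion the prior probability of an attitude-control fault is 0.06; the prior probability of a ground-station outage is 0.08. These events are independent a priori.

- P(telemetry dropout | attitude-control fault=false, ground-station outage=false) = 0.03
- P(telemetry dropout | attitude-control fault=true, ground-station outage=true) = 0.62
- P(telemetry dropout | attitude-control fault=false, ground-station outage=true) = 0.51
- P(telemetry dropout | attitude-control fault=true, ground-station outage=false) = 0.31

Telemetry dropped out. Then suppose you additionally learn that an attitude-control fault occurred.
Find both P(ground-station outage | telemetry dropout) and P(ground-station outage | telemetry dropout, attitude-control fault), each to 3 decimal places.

P(ground-station outage | telemetry dropout) ≈ 0.490; P(ground-station outage | telemetry dropout, attitude-control fault) ≈ 0.148

Sum P(telemetry dropout|·) weighted by the priors over the 4 (attitude-control fault, ground-station outage) configurations:
  P(telemetry dropout) = 0.03*0.94*0.92 + 0.51*0.94*0.08 + 0.31*0.06*0.92 + 0.62*0.06*0.08
        = 0.025944 + 0.038352 + 0.017112 + 0.002976 = 0.084384
Configurations with ground-station outage contribute 0.041328, so
  P(ground-station outage | telemetry dropout) = 0.041328 / 0.084384 ≈ 0.490

Now condition on the additional information:
Enumerate both values of ground-station outage and weight by the priors:
  P(telemetry dropout | attitude-control fault) = 0.31×0.92 + 0.62×0.08
        = 0.285200 + 0.049600 = 0.334800
Keeping only the ground-station outage-present terms gives 0.049600, so
  P(ground-station outage | telemetry dropout, attitude-control fault) = 0.049600 / 0.334800 ≈ 0.148
This is intercausal reasoning (explaining away): once attitude-control fault accounts for the telemetry dropout, ground-station outage becomes less likely.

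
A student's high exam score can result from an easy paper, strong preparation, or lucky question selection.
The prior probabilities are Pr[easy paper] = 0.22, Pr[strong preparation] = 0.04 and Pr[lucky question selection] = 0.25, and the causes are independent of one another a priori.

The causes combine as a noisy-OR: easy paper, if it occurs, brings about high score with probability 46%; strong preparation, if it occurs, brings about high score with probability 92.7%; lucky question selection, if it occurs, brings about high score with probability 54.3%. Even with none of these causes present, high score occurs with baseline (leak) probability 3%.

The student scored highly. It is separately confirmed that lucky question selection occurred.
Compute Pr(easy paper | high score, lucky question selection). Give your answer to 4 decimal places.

Pr(easy paper | high score, lucky question selection) ≈ 0.2747

Under noisy-OR, P(high score | causes) = 1 − (1−0.03)·∏(1−qᵢ) over the active causes.
Enumerate the 4 (easy paper, strong preparation) configurations and weight by the priors:
  P(high score | lucky question selection) = 0.55671·0.78·0.96 + 0.96764·0.78·0.04 + 0.760623·0.22·0.96 + 0.982526·0.22·0.04
        = 0.416864 + 0.030190 + 0.160644 + 0.008646 = 0.616344
Configurations with easy paper contribute 0.169290, so
  P(easy paper | high score, lucky question selection) = 0.169290 / 0.616344 ≈ 0.2747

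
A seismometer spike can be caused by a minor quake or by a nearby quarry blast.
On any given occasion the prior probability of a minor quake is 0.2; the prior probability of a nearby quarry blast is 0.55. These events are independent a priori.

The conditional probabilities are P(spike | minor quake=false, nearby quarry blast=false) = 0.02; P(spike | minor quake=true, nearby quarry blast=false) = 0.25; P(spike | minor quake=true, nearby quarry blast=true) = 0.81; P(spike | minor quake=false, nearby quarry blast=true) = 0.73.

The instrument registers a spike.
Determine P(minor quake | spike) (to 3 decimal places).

P(minor quake | spike) ≈ 0.254

Enumerate the 4 (minor quake, nearby quarry blast) configurations and weight by the priors:
  P(spike) = 0.02*0.8*0.45 + 0.73*0.8*0.55 + 0.25*0.2*0.45 + 0.81*0.2*0.55
        = 0.007200 + 0.321200 + 0.022500 + 0.089100 = 0.440000
Keeping only the minor quake-present terms gives 0.111600, so
  P(minor quake | spike) = 0.111600 / 0.440000 ≈ 0.254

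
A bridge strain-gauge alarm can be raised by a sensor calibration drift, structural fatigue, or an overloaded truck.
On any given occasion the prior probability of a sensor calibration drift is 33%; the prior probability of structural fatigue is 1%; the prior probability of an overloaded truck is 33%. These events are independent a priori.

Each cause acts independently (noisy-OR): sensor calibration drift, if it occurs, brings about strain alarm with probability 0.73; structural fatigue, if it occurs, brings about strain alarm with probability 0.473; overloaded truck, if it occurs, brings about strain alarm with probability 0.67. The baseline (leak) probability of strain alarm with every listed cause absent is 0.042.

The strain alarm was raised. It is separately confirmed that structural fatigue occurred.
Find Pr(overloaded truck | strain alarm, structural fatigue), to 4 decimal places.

Under noisy-OR, P(strain alarm | causes) = 1 − (1−0.042)·∏(1−qᵢ) over the active causes.
By total probability over the 4 (sensor calibration drift, overloaded truck) configurations:
  P(strain alarm | structural fatigue) = 0.495134·0.67·0.67 + 0.833394·0.67·0.33 + 0.863686·0.33·0.67 + 0.955016·0.33·0.33
        = 0.222266 + 0.184263 + 0.190961 + 0.104001 = 0.701491
Keeping only the overloaded truck-present terms gives 0.288264, so
  P(overloaded truck | strain alarm, structural fatigue) = 0.288264 / 0.701491 ≈ 0.4109

Pr(overloaded truck | strain alarm, structural fatigue) ≈ 0.4109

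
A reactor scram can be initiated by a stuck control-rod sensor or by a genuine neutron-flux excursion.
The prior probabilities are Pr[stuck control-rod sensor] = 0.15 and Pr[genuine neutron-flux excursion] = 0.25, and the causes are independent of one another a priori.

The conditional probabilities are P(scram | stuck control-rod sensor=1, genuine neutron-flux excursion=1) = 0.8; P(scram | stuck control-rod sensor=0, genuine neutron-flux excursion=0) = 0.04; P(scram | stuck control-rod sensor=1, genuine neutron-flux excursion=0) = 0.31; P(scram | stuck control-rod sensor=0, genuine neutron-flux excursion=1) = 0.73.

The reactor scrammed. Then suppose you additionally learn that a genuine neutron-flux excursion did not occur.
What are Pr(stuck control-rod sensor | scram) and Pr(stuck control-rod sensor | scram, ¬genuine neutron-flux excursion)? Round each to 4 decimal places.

Weight on stuck control-rod sensor=true, given the evidence: 0.034875 + 0.030000 = 0.064875
The normalizing constant is 0.04·0.85·0.75 + 0.73·0.85·0.25 + 0.31·0.15·0.75 + 0.8·0.15·0.25 = 0.245500
Posterior = 0.064875 / 0.245500 ≈ 0.2643

Now condition on the additional information:
P(scram | ¬genuine neutron-flux excursion) = 0.04×0.85 + 0.31×0.15 = 0.034000 + 0.046500 = 0.080500
Restricting to configurations with stuck control-rod sensor present: 0.31×0.15 = 0.046500.
P(stuck control-rod sensor | scram, ¬genuine neutron-flux excursion) = 0.046500 / 0.080500 ≈ 0.5776
With genuine neutron-flux excursion excluded, stuck control-rod sensor must carry more of the explanatory weight for the scram.

Pr(stuck control-rod sensor | scram) ≈ 0.2643; Pr(stuck control-rod sensor | scram, ¬genuine neutron-flux excursion) ≈ 0.5776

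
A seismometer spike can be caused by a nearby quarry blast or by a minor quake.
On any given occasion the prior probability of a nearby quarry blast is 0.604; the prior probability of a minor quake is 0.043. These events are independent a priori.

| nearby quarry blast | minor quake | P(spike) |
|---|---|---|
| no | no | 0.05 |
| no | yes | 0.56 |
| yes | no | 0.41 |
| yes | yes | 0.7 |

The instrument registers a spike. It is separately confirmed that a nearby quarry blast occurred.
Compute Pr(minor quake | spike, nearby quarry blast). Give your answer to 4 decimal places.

Enumerate both values of minor quake and weight by the priors:
  P(spike | nearby quarry blast) = 0.41·0.957 + 0.7·0.043
        = 0.392370 + 0.030100 = 0.422470
Keeping only the minor quake-present terms gives 0.030100, so
  P(minor quake | spike, nearby quarry blast) = 0.030100 / 0.422470 ≈ 0.0712

Pr(minor quake | spike, nearby quarry blast) ≈ 0.0712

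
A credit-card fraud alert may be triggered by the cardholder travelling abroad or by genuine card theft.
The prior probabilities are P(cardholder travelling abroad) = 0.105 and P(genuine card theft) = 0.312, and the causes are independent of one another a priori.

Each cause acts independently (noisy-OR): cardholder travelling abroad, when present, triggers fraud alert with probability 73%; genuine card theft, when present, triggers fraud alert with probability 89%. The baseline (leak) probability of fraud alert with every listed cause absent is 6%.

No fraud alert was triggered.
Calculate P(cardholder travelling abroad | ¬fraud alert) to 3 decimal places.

Under noisy-OR, P(fraud alert | causes) = 1 − (1−0.06)·∏(1−qᵢ) over the active causes.
By total probability over the 4 (cardholder travelling abroad, genuine card theft) configurations:
  P(¬fraud alert) = 0.94×0.895×0.688 + 0.1034×0.895×0.312 + 0.2538×0.105×0.688 + 0.027918×0.105×0.312
        = 0.578814 + 0.028873 + 0.018335 + 0.000915 = 0.626937
Keeping only the cardholder travelling abroad-present terms gives 0.019250, so
  P(cardholder travelling abroad | ¬fraud alert) = 0.019250 / 0.626937 ≈ 0.031

P(cardholder travelling abroad | ¬fraud alert) ≈ 0.031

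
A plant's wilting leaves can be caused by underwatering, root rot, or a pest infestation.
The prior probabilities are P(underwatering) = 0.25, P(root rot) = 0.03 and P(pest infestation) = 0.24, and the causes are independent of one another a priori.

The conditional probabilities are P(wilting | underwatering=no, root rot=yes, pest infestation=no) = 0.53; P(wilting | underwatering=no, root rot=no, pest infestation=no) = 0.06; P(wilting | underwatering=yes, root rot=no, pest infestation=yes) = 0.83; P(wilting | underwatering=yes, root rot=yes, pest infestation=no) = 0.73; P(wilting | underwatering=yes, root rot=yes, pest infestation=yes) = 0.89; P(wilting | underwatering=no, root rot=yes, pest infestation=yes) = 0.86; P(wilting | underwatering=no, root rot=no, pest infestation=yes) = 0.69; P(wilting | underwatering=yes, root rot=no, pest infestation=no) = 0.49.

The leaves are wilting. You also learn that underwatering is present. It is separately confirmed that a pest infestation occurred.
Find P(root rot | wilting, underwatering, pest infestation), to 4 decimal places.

P(wilting | underwatering, pest infestation) = 0.83·0.97 + 0.89·0.03 = 0.805100 + 0.026700 = 0.831800
The root rot-present share is 0.89·0.03 = 0.026700.
So P(root rot | wilting, underwatering, pest infestation) = 0.026700/0.831800 ≈ 0.0321.

P(root rot | wilting, underwatering, pest infestation) ≈ 0.0321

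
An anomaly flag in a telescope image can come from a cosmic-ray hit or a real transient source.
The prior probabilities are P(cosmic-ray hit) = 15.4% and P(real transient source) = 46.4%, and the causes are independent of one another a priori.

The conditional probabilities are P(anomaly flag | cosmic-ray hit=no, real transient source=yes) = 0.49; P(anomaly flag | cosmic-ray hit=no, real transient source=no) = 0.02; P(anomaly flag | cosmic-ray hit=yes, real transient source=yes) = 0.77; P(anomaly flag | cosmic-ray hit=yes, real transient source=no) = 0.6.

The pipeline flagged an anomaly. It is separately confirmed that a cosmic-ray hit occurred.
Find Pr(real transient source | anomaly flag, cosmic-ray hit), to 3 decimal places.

Pr(real transient source | anomaly flag, cosmic-ray hit) ≈ 0.526

Numerator (weight on configurations with real transient source): 0.77·0.464 = 0.357280
Normalizer over all consistent configurations: 0.6·0.536 + 0.77·0.464 = 0.678880
Posterior = 0.357280 / 0.678880 ≈ 0.526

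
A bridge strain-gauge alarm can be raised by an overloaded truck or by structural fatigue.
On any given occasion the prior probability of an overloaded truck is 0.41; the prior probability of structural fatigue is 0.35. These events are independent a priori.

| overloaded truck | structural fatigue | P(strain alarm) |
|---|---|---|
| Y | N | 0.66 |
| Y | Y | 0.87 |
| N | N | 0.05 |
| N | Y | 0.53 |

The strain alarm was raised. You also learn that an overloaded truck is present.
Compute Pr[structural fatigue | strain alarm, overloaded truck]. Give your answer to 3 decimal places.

Sum P(strain alarm|·) weighted by the priors over both values of structural fatigue:
  P(strain alarm | overloaded truck) = 0.66·0.65 + 0.87·0.35
        = 0.429000 + 0.304500 = 0.733500
The terms with structural fatigue present sum to 0.304500, so
  P(structural fatigue | strain alarm, overloaded truck) = 0.304500 / 0.733500 ≈ 0.415

Pr[structural fatigue | strain alarm, overloaded truck] ≈ 0.415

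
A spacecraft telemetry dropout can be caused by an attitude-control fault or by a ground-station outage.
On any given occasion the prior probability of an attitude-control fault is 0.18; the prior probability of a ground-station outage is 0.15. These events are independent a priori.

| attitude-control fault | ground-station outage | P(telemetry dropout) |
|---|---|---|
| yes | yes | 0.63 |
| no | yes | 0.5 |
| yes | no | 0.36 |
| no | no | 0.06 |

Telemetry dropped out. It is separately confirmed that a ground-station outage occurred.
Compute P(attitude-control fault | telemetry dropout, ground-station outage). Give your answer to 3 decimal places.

P(attitude-control fault | telemetry dropout, ground-station outage) ≈ 0.217

Numerator (weight on configurations with attitude-control fault): 0.63·0.18 = 0.113400
Normalizer over all consistent configurations: 0.5·0.82 + 0.63·0.18 = 0.523400
Posterior = 0.113400 / 0.523400 ≈ 0.217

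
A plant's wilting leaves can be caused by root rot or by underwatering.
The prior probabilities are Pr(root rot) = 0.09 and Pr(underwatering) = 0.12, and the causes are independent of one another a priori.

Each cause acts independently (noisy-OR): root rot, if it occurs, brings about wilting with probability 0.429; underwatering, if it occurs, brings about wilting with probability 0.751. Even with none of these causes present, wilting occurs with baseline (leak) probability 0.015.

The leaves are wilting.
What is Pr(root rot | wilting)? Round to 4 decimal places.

Pr(root rot | wilting) ≈ 0.3176

Under noisy-OR, P(wilting | causes) = 1 − (1−0.015)·∏(1−qᵢ) over the active causes.
Numerator (weight on configurations with root rot): 0.034655 + 0.009288 = 0.043943
The normalizing constant is 0.015·0.91·0.88 + 0.754735·0.91·0.12 + 0.437565·0.09·0.88 + 0.859954·0.09·0.12 = 0.138372
P(root rot | wilting) = 0.043943/0.138372 ≈ 0.3176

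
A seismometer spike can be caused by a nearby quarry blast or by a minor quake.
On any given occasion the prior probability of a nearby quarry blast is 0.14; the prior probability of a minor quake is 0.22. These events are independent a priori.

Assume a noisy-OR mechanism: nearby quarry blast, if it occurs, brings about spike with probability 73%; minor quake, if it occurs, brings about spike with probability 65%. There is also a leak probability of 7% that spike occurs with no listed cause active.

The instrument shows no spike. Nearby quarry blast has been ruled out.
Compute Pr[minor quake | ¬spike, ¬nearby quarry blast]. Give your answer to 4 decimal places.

Pr[minor quake | ¬spike, ¬nearby quarry blast] ≈ 0.0898

Under noisy-OR, P(spike | causes) = 1 − (1−0.07)·∏(1−qᵢ) over the active causes.
By total probability over both values of minor quake:
  P(¬spike | ¬nearby quarry blast) = 0.93*0.78 + 0.3255*0.22
        = 0.725400 + 0.071610 = 0.797010
Configurations with minor quake contribute 0.071610, so
  P(minor quake | ¬spike, ¬nearby quarry blast) = 0.071610 / 0.797010 ≈ 0.0898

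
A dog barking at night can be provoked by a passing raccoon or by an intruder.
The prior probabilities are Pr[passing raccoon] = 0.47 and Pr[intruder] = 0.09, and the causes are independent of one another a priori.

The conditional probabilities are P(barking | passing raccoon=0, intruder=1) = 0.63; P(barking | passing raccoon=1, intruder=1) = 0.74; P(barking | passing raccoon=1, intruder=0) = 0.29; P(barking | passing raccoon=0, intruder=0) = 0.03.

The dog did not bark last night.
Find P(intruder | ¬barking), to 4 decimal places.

P(intruder | ¬barking) ≈ 0.0358

For the numerator, keep only intruder=true terms: 0.017649 + 0.010998 = 0.028647
The normalizing constant is 0.97*0.53*0.91 + 0.37*0.53*0.09 + 0.71*0.47*0.91 + 0.26*0.47*0.09 = 0.800145
P(intruder | ¬barking) = 0.028647/0.800145 ≈ 0.0358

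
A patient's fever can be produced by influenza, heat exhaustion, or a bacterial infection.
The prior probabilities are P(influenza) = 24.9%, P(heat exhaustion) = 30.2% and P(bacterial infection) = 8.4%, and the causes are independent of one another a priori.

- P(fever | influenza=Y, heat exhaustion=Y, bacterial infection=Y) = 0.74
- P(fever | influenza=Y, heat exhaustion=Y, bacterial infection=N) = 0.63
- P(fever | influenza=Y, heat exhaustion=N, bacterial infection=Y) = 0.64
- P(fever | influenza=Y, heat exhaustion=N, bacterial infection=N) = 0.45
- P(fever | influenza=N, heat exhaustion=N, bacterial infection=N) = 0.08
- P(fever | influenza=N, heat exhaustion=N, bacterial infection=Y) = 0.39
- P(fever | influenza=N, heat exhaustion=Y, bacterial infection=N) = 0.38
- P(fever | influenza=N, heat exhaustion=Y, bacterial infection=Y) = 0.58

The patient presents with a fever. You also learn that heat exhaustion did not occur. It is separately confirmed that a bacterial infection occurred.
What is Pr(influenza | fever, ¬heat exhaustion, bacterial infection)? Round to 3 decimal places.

Pr(influenza | fever, ¬heat exhaustion, bacterial infection) ≈ 0.352

P(fever | ¬heat exhaustion, bacterial infection) = 0.39*0.751 + 0.64*0.249 = 0.292890 + 0.159360 = 0.452250
Of this, 0.159360 comes from 0.64*0.249 (the influenza=true cases).
Hence the posterior is 0.159360/0.452250 ≈ 0.352.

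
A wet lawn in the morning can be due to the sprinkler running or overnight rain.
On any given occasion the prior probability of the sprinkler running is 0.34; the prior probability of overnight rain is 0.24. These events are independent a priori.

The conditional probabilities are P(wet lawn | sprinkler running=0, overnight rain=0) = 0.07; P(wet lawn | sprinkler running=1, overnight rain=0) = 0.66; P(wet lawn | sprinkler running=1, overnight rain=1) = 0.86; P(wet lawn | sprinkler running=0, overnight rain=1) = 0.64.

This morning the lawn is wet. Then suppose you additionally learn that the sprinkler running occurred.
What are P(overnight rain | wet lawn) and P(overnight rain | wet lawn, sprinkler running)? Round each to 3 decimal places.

P(wet lawn) = 0.07*0.66*0.76 + 0.64*0.66*0.24 + 0.66*0.34*0.76 + 0.86*0.34*0.24 = 0.035112 + 0.101376 + 0.170544 + 0.070176 = 0.377208
Of this, 0.171552 comes from 0.101376 + 0.070176 (the overnight rain=true cases).
So P(overnight rain | wet lawn) = 0.171552/0.377208 ≈ 0.455.

Now condition on the additional information:
P(wet lawn | sprinkler running) = 0.66*0.76 + 0.86*0.24 = 0.501600 + 0.206400 = 0.708000
The overnight rain-present share is 0.86*0.24 = 0.206400.
P(overnight rain | wet lawn, sprinkler running) = 0.206400 / 0.708000 ≈ 0.292
Conditioning on sprinkler running lowers the posterior on overnight rain: the classic explaining-away effect in a common-effect structure.

P(overnight rain | wet lawn) ≈ 0.455; P(overnight rain | wet lawn, sprinkler running) ≈ 0.292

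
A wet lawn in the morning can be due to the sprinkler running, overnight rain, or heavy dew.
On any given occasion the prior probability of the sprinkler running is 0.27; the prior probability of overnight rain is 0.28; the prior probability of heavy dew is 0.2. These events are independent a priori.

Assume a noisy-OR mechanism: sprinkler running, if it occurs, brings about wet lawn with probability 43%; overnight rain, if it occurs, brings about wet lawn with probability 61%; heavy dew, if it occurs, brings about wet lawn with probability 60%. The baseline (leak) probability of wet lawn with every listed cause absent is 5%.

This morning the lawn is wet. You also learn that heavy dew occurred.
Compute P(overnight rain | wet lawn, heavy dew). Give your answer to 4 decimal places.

Under noisy-OR, P(wet lawn | causes) = 1 − (1−0.05)·∏(1−qᵢ) over the active causes.
Weight on overnight rain=true, given the evidence: 0.174108 + 0.069214 = 0.243322
The normalizing constant is 0.62·0.73·0.72 + 0.8518·0.73·0.28 + 0.7834·0.27·0.72 + 0.915526·0.27·0.28 = 0.721487
Posterior = 0.243322 / 0.721487 ≈ 0.3373

P(overnight rain | wet lawn, heavy dew) ≈ 0.3373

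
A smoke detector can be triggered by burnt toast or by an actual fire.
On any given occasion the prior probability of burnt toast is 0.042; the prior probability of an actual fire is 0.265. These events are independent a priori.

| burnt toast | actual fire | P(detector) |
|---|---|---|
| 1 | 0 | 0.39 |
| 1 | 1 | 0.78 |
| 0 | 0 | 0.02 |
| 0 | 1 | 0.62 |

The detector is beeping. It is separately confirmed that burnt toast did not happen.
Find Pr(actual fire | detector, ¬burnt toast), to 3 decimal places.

Pr(actual fire | detector, ¬burnt toast) ≈ 0.918

P(detector | ¬burnt toast) = 0.02*0.735 + 0.62*0.265 = 0.014700 + 0.164300 = 0.179000
The actual fire-present share is 0.62*0.265 = 0.164300.
P(actual fire | detector, ¬burnt toast) = 0.164300 / 0.179000 ≈ 0.918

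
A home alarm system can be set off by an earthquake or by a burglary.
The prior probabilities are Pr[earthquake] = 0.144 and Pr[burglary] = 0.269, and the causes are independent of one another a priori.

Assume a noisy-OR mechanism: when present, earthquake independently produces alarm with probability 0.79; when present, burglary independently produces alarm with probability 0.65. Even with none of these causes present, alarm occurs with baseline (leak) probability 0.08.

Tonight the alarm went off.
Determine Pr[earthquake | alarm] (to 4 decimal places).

Pr[earthquake | alarm] ≈ 0.3699

Under noisy-OR, P(alarm | causes) = 1 − (1−0.08)·∏(1−qᵢ) over the active causes.
Sum P(alarm|·) weighted by the priors over the 4 (earthquake, burglary) configurations:
  P(alarm) = 0.08*0.856*0.731 + 0.678*0.856*0.269 + 0.8068*0.144*0.731 + 0.93238*0.144*0.269
        = 0.050059 + 0.156119 + 0.084927 + 0.036117 = 0.327222
Configurations with earthquake contribute 0.121044, so
  P(earthquake | alarm) = 0.121044 / 0.327222 ≈ 0.3699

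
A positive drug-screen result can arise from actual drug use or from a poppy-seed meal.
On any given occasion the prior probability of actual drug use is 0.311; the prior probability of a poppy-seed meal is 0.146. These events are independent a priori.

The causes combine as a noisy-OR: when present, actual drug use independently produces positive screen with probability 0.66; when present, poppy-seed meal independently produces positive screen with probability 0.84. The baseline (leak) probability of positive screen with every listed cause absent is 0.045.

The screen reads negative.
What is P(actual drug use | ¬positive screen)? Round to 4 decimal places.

P(actual drug use | ¬positive screen) ≈ 0.1330

Under noisy-OR, P(positive screen | causes) = 1 − (1−0.045)·∏(1−qᵢ) over the active causes.
P(¬positive screen) = 0.955×0.689×0.854 + 0.1528×0.689×0.146 + 0.3247×0.311×0.854 + 0.051952×0.311×0.146 = 0.561928 + 0.015371 + 0.086238 + 0.002359 = 0.665896
Restricting to configurations with actual drug use present: 0.086238 + 0.002359 = 0.088597.
Hence the posterior is 0.088597/0.665896 ≈ 0.1330.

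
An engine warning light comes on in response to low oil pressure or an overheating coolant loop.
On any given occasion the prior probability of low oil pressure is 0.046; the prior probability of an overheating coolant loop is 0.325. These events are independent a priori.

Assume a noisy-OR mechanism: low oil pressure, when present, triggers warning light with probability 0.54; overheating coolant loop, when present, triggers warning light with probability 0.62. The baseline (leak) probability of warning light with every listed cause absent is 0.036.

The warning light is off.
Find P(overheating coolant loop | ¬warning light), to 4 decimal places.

P(overheating coolant loop | ¬warning light) ≈ 0.1547

Under noisy-OR, P(warning light | causes) = 1 − (1−0.036)·∏(1−qᵢ) over the active causes.
Weight on overheating coolant loop=true, given the evidence: 0.113578 + 0.002519 = 0.116097
Denominator P(¬warning light): 0.964×0.954×0.675 + 0.36632×0.954×0.325 + 0.44344×0.046×0.675 + 0.168507×0.046×0.325 = 0.750634
Posterior = 0.116097 / 0.750634 ≈ 0.1547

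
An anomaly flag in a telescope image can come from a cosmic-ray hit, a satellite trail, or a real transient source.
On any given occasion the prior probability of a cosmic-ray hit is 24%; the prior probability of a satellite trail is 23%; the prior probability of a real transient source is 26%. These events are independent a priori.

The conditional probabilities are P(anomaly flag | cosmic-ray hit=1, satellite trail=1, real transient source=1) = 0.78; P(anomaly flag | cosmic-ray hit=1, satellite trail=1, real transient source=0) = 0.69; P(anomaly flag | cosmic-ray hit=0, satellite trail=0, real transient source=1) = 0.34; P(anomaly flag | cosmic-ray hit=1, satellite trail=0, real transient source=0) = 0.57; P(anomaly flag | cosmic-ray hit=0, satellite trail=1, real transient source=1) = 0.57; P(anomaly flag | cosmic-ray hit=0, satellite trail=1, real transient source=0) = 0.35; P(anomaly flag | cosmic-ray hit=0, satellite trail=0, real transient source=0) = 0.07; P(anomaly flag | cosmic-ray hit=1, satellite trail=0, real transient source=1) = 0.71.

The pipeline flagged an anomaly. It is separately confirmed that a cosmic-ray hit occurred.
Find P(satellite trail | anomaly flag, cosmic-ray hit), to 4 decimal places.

P(satellite trail | anomaly flag, cosmic-ray hit) ≈ 0.2600

Sum P(anomaly flag|·) weighted by the priors over the 4 (satellite trail, real transient source) configurations:
  P(anomaly flag | cosmic-ray hit) = 0.57·0.77·0.74 + 0.71·0.77·0.26 + 0.69·0.23·0.74 + 0.78·0.23·0.26
        = 0.324786 + 0.142142 + 0.117438 + 0.046644 = 0.631010
Keeping only the satellite trail-present terms gives 0.164082, so
  P(satellite trail | anomaly flag, cosmic-ray hit) = 0.164082 / 0.631010 ≈ 0.2600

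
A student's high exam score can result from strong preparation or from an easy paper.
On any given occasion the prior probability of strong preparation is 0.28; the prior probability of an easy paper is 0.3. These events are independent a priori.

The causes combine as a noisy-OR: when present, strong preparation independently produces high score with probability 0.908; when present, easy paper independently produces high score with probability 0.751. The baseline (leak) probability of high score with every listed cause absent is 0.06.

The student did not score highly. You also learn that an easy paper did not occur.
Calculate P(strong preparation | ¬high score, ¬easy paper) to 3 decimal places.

Under noisy-OR, P(high score | causes) = 1 − (1−0.06)·∏(1−qᵢ) over the active causes.
P(¬high score | ¬easy paper) = 0.94*0.72 + 0.08648*0.28 = 0.676800 + 0.024214 = 0.701014
The strong preparation-present share is 0.08648*0.28 = 0.024214.
So P(strong preparation | ¬high score, ¬easy paper) = 0.024214/0.701014 ≈ 0.035.

P(strong preparation | ¬high score, ¬easy paper) ≈ 0.035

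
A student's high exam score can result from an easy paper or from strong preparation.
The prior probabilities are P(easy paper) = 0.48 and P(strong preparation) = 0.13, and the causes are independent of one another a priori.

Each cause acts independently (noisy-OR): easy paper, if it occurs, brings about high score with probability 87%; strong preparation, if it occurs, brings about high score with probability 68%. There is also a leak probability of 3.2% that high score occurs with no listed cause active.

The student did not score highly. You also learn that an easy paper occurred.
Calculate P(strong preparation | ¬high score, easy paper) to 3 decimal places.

P(strong preparation | ¬high score, easy paper) ≈ 0.046

Under noisy-OR, P(high score | causes) = 1 − (1−0.032)·∏(1−qᵢ) over the active causes.
P(¬high score | easy paper) = 0.12584·0.87 + 0.040269·0.13 = 0.109481 + 0.005235 = 0.114716
Of this, 0.005235 comes from 0.040269·0.13 (the strong preparation=true cases).
So P(strong preparation | ¬high score, easy paper) = 0.005235/0.114716 ≈ 0.046.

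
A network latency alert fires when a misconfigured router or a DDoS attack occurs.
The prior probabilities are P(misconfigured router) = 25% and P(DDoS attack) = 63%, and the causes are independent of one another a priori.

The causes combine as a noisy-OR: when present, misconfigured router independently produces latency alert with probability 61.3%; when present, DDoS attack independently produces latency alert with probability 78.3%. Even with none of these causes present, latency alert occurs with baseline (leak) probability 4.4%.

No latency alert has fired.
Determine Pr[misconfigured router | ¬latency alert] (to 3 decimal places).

Under noisy-OR, P(latency alert | causes) = 1 − (1−0.044)·∏(1−qᵢ) over the active causes.
P(¬latency alert) = 0.956×0.75×0.37 + 0.207452×0.75×0.63 + 0.369972×0.25×0.37 + 0.080284×0.25×0.63 = 0.265290 + 0.098021 + 0.034222 + 0.012645 = 0.410178
The misconfigured router-present share is 0.034222 + 0.012645 = 0.046867.
P(misconfigured router | ¬latency alert) = 0.046867 / 0.410178 ≈ 0.114

Pr[misconfigured router | ¬latency alert] ≈ 0.114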